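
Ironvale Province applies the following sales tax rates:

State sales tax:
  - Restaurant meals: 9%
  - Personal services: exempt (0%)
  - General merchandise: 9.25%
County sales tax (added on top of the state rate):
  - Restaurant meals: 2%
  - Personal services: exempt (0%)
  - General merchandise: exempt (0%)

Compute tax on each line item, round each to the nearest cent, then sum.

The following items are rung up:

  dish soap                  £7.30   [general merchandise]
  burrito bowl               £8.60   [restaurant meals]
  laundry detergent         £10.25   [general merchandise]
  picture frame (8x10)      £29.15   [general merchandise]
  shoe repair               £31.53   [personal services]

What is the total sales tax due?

£5.28

Dish soap £7.30: general merchandise → 9.25% + 0% county = 9.25% → £0.68
Burrito bowl £8.60: restaurant meals → 9% + 2% county = 11% → £0.95
Laundry detergent £10.25: general merchandise → 9.25% + 0% county = 9.25% → £0.95
Picture frame (8x10) £29.15: general merchandise → 9.25% + 0% county = 9.25% → £2.70
Shoe repair £31.53: personal services → 0% + 0% county = 0% → £0.00
Total tax = £0.68 + £0.95 + £0.95 + £2.70 = £5.28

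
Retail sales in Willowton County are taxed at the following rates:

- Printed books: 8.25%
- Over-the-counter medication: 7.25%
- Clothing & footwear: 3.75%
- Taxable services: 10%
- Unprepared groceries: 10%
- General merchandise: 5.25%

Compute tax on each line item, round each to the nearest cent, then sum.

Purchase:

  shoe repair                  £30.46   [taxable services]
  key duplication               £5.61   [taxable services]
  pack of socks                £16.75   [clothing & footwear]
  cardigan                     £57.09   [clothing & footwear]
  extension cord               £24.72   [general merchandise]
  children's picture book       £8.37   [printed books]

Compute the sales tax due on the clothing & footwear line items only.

£2.77

Pack of socks £16.75: clothing & footwear → 3.75% → £0.63
Cardigan £57.09: clothing & footwear → 3.75% → £2.14
Tax on clothing & footwear = £0.63 + £2.14 = £2.77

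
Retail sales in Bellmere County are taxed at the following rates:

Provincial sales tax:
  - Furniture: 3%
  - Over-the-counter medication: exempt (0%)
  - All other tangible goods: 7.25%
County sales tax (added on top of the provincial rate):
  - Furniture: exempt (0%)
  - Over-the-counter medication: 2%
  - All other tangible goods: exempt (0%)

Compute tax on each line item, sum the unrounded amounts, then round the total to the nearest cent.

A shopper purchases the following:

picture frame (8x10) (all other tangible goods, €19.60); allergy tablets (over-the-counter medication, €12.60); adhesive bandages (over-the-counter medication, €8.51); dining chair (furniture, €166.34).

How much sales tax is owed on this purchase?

€6.83

Picture frame (8x10) €19.60: all other tangible goods → 7.25% + 0% county = 7.25% → €1.421
Allergy tablets €12.60: over-the-counter medication → 0% + 2% county = 2% → €0.252
Adhesive bandages €8.51: over-the-counter medication → 0% + 2% county = 2% → €0.1702
Dining chair €166.34: furniture → 3% + 0% county = 3% → €4.9902
Unrounded tax sum = €6.8334 → €6.83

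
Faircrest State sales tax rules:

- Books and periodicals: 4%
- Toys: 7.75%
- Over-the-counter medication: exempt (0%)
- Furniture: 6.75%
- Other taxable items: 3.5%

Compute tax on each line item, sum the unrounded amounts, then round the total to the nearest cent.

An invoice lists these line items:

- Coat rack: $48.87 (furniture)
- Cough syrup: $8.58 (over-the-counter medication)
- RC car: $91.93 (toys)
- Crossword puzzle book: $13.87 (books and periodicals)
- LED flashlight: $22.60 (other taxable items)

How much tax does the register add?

$11.77

Coat rack $48.87: furniture → 6.75% → $3.298725
Cough syrup $8.58: over-the-counter medication → 0% → $0.00
RC car $91.93: toys → 7.75% → $7.124575
Crossword puzzle book $13.87: books and periodicals → 4% → $0.5548
LED flashlight $22.60: other taxable items → 3.5% → $0.791
Unrounded tax sum = $11.7691 → $11.77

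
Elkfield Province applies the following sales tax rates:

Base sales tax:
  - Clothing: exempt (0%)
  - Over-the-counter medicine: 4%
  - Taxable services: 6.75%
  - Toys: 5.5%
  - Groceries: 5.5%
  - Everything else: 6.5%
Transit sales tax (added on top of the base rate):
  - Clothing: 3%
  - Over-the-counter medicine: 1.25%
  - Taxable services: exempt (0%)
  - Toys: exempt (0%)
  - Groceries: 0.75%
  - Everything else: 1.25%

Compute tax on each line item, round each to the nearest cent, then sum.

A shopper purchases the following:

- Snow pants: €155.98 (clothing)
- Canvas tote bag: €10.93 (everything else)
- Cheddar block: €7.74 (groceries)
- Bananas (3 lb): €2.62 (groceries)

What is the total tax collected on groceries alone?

€0.64

Cheddar block €7.74: groceries → 5.5% + 0.75% transit = 6.25% → €0.48
Bananas (3 lb) €2.62: groceries → 5.5% + 0.75% transit = 6.25% → €0.16
Tax on groceries = €0.48 + €0.16 = €0.64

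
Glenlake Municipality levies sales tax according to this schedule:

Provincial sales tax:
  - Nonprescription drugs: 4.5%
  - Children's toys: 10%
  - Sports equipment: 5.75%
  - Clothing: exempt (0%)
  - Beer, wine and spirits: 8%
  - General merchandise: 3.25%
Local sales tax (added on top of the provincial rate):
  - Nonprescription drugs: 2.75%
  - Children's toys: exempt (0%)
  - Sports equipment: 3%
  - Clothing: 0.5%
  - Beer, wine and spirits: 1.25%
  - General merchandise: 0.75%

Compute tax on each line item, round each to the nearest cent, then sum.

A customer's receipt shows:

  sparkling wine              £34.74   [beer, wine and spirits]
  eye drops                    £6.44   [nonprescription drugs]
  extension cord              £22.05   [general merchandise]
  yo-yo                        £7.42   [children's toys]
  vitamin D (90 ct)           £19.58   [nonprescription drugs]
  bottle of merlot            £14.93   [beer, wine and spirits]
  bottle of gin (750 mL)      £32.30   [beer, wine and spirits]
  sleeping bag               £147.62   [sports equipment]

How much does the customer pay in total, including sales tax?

Sparkling wine £34.74: beer, wine and spirits → 8% + 1.25% local = 9.25% → £3.21
Eye drops £6.44: nonprescription drugs → 4.5% + 2.75% local = 7.25% → £0.47
Extension cord £22.05: general merchandise → 3.25% + 0.75% local = 4% → £0.88
Yo-yo £7.42: children's toys → 10% + 0% local = 10% → £0.74
Vitamin D (90 ct) £19.58: nonprescription drugs → 4.5% + 2.75% local = 7.25% → £1.42
Bottle of merlot £14.93: beer, wine and spirits → 8% + 1.25% local = 9.25% → £1.38
Bottle of gin (750 mL) £32.30: beer, wine and spirits → 8% + 1.25% local = 9.25% → £2.99
Sleeping bag £147.62: sports equipment → 5.75% + 3% local = 8.75% → £12.92
Subtotal = £285.08; tax = £24.01; total due = £309.09

£309.09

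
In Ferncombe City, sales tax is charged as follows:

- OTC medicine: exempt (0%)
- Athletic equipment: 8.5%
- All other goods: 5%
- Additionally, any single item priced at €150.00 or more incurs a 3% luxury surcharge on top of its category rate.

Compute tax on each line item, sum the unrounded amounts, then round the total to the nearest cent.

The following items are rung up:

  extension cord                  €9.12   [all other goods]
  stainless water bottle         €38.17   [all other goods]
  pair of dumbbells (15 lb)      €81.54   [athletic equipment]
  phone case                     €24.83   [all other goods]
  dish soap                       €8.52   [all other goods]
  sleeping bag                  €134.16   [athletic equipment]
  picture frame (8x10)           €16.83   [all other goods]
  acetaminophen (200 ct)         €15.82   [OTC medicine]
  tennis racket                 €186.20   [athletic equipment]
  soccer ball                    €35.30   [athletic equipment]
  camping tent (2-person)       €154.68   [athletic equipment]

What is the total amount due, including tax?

Extension cord €9.12: all other goods → 5% → €0.456
Stainless water bottle €38.17: all other goods → 5% → €1.9085
Pair of dumbbells (15 lb) €81.54: athletic equipment → 8.5% → €6.9309
Phone case €24.83: all other goods → 5% → €1.2415
Dish soap €8.52: all other goods → 5% → €0.426
Sleeping bag €134.16: athletic equipment → 8.5% → €11.4036
Picture frame (8x10) €16.83: all other goods → 5% → €0.8415
Acetaminophen (200 ct) €15.82: OTC medicine → 0% → €0.00
Tennis racket €186.20: athletic equipment → 8.5% + 3% surcharge = 11.5% → €21.413
Soccer ball €35.30: athletic equipment → 8.5% → €3.0005
Camping tent (2-person) €154.68: athletic equipment → 8.5% + 3% surcharge = 11.5% → €17.7882
Subtotal = €705.17; unrounded tax = €65.4097 → €65.41; total due = €770.58

€770.58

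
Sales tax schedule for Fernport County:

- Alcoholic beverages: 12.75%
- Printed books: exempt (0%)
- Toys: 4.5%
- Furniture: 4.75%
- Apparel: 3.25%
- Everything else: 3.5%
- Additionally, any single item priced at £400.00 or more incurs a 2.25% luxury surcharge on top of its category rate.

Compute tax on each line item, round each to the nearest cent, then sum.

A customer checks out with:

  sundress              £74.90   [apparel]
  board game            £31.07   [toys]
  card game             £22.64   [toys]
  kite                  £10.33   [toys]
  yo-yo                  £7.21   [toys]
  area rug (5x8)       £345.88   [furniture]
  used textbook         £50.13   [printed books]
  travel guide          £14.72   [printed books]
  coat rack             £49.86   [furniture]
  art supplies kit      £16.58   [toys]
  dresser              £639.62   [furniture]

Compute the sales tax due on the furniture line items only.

£63.57

Area rug (5x8) £345.88: furniture → 4.75% → £16.43
Coat rack £49.86: furniture → 4.75% → £2.37
Dresser £639.62: furniture → 4.75% + 2.25% surcharge = 7% → £44.77
Tax on furniture = £16.43 + £2.37 + £44.77 = £63.57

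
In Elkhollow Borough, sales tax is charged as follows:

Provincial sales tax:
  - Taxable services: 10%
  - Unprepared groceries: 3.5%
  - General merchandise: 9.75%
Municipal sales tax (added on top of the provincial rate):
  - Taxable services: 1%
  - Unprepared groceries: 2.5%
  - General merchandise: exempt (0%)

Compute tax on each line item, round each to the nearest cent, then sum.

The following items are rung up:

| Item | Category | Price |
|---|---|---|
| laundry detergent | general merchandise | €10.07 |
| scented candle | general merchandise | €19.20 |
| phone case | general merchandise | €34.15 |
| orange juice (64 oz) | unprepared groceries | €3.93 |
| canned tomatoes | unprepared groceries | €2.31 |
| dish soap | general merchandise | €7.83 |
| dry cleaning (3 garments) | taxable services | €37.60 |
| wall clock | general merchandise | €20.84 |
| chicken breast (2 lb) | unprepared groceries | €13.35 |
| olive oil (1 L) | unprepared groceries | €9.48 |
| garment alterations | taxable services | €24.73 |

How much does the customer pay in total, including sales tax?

Laundry detergent €10.07: general merchandise → 9.75% + 0% municipal = 9.75% → €0.98
Scented candle €19.20: general merchandise → 9.75% + 0% municipal = 9.75% → €1.87
Phone case €34.15: general merchandise → 9.75% + 0% municipal = 9.75% → €3.33
Orange juice (64 oz) €3.93: unprepared groceries → 3.5% + 2.5% municipal = 6% → €0.24
Canned tomatoes €2.31: unprepared groceries → 3.5% + 2.5% municipal = 6% → €0.14
Dish soap €7.83: general merchandise → 9.75% + 0% municipal = 9.75% → €0.76
Dry cleaning (3 garments) €37.60: taxable services → 10% + 1% municipal = 11% → €4.14
Wall clock €20.84: general merchandise → 9.75% + 0% municipal = 9.75% → €2.03
Chicken breast (2 lb) €13.35: unprepared groceries → 3.5% + 2.5% municipal = 6% → €0.80
Olive oil (1 L) €9.48: unprepared groceries → 3.5% + 2.5% municipal = 6% → €0.57
Garment alterations €24.73: taxable services → 10% + 1% municipal = 11% → €2.72
Subtotal = €183.49; tax = €17.58; total due = €201.07

€201.07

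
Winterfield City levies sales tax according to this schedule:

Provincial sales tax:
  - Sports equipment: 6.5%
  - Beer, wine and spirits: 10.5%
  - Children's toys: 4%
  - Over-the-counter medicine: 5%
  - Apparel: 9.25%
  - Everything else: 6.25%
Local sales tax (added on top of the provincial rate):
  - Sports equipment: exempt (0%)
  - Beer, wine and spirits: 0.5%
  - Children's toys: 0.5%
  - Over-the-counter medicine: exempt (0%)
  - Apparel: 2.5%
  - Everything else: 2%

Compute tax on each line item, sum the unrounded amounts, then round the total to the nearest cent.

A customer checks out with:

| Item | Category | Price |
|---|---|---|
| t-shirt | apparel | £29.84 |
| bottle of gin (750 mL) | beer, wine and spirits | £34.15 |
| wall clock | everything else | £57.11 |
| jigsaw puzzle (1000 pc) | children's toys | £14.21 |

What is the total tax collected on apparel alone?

T-shirt £29.84: apparel → 9.25% + 2.5% local = 11.75% → £3.5062
Tax on apparel: unrounded sum = £3.5062 → £3.51

£3.51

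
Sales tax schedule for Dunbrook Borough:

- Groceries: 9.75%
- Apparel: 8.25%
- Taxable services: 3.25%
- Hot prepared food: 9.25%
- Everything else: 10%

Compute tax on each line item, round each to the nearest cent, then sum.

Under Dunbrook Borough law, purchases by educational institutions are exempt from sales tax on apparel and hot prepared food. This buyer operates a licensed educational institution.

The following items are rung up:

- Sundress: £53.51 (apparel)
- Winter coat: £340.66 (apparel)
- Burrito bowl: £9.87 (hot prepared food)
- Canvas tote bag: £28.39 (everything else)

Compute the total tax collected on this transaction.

Sundress £53.51: apparel, buyer-exempt → 0% → £0.00
Winter coat £340.66: apparel, buyer-exempt → 0% → £0.00
Burrito bowl £9.87: hot prepared food, buyer-exempt → 0% → £0.00
Canvas tote bag £28.39: everything else → 10% → £2.84
Total tax = £2.84

£2.84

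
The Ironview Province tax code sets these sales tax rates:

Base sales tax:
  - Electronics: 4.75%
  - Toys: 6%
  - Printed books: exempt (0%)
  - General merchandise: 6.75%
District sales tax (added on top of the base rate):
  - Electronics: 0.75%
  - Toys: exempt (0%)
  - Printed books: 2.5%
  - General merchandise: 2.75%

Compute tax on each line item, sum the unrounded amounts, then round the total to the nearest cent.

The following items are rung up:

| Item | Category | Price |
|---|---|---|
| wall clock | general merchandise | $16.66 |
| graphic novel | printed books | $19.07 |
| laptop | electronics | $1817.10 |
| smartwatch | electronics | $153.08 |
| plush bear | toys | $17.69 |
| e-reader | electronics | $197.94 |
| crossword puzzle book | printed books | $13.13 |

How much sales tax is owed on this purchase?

Wall clock $16.66: general merchandise → 6.75% + 2.75% district = 9.5% → $1.5827
Graphic novel $19.07: printed books → 0% + 2.5% district = 2.5% → $0.47675
Laptop $1817.10: electronics → 4.75% + 0.75% district = 5.5% → $99.9405
Smartwatch $153.08: electronics → 4.75% + 0.75% district = 5.5% → $8.4194
Plush bear $17.69: toys → 6% + 0% district = 6% → $1.0614
E-reader $197.94: electronics → 4.75% + 0.75% district = 5.5% → $10.8867
Crossword puzzle book $13.13: printed books → 0% + 2.5% district = 2.5% → $0.32825
Unrounded tax sum = $122.6957 → $122.70

$122.70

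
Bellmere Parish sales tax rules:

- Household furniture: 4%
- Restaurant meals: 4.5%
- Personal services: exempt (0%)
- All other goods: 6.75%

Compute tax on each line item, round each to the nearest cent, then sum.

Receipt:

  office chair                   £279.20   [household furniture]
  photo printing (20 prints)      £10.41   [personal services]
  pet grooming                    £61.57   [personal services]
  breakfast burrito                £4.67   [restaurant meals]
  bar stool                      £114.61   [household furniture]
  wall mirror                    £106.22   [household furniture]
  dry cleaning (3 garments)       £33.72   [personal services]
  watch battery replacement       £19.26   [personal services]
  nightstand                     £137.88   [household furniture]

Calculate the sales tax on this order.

£25.73

Office chair £279.20: household furniture → 4% → £11.17
Photo printing (20 prints) £10.41: personal services → 0% → £0.00
Pet grooming £61.57: personal services → 0% → £0.00
Breakfast burrito £4.67: restaurant meals → 4.5% → £0.21
Bar stool £114.61: household furniture → 4% → £4.58
Wall mirror £106.22: household furniture → 4% → £4.25
Dry cleaning (3 garments) £33.72: personal services → 0% → £0.00
Watch battery replacement £19.26: personal services → 0% → £0.00
Nightstand £137.88: household furniture → 4% → £5.52
Total tax = £11.17 + £0.21 + £4.58 + £4.25 + £5.52 = £25.73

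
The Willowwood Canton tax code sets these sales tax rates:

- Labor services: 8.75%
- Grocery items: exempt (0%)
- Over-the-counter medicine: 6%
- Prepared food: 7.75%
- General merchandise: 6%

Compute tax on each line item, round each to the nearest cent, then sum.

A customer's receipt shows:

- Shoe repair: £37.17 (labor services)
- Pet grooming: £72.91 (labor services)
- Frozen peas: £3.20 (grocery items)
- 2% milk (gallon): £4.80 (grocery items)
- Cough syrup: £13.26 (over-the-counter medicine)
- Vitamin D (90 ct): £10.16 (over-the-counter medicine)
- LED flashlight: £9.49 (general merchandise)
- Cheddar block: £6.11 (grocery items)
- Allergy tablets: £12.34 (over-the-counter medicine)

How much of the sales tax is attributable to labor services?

£9.63

Shoe repair £37.17: labor services → 8.75% → £3.25
Pet grooming £72.91: labor services → 8.75% → £6.38
Tax on labor services = £3.25 + £6.38 = £9.63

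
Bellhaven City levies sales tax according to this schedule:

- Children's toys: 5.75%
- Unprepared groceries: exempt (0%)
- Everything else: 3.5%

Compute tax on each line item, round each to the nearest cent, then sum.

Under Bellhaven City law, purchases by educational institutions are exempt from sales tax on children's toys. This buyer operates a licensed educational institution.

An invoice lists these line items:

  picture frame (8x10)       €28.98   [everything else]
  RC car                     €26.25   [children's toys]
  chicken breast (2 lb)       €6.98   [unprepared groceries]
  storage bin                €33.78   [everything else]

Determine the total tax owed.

€2.19

Picture frame (8x10) €28.98: everything else → 3.5% → €1.01
RC car €26.25: children's toys, buyer-exempt → 0% → €0.00
Chicken breast (2 lb) €6.98: unprepared groceries → 0% → €0.00
Storage bin €33.78: everything else → 3.5% → €1.18
Total tax = €1.01 + €1.18 = €2.19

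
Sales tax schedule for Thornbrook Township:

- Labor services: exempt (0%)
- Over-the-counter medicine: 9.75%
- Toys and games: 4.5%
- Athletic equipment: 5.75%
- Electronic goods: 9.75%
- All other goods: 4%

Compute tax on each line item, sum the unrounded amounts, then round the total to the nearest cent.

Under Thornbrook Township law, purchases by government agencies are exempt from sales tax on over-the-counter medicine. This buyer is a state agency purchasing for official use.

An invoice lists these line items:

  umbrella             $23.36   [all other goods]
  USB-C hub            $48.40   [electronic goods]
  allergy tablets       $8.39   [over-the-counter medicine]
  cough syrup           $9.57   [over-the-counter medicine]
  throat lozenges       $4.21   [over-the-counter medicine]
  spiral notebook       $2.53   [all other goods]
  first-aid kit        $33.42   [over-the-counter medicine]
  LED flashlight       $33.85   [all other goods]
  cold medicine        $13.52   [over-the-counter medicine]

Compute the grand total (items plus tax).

Umbrella $23.36: all other goods → 4% → $0.9344
USB-C hub $48.40: electronic goods → 9.75% → $4.719
Allergy tablets $8.39: over-the-counter medicine, buyer-exempt → 0% → $0.00
Cough syrup $9.57: over-the-counter medicine, buyer-exempt → 0% → $0.00
Throat lozenges $4.21: over-the-counter medicine, buyer-exempt → 0% → $0.00
Spiral notebook $2.53: all other goods → 4% → $0.1012
First-aid kit $33.42: over-the-counter medicine, buyer-exempt → 0% → $0.00
LED flashlight $33.85: all other goods → 4% → $1.354
Cold medicine $13.52: over-the-counter medicine, buyer-exempt → 0% → $0.00
Subtotal = $177.25; unrounded tax = $7.1086 → $7.11; total due = $184.36

$184.36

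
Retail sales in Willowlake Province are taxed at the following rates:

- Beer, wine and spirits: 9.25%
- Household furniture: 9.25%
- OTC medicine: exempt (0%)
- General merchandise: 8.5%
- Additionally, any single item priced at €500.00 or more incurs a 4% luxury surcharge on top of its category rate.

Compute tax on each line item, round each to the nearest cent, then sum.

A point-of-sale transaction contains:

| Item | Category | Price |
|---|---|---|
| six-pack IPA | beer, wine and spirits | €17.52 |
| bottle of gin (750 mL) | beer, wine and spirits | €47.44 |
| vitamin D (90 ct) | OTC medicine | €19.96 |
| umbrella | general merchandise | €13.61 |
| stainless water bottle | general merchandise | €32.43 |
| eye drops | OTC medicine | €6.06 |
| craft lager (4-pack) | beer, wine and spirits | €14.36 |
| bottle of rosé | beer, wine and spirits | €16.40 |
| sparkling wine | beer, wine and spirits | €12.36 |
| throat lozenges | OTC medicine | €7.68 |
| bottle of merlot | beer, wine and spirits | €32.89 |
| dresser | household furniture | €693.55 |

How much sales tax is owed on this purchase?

€108.86

Six-pack IPA €17.52: beer, wine and spirits → 9.25% → €1.62
Bottle of gin (750 mL) €47.44: beer, wine and spirits → 9.25% → €4.39
Vitamin D (90 ct) €19.96: OTC medicine → 0% → €0.00
Umbrella €13.61: general merchandise → 8.5% → €1.16
Stainless water bottle €32.43: general merchandise → 8.5% → €2.76
Eye drops €6.06: OTC medicine → 0% → €0.00
Craft lager (4-pack) €14.36: beer, wine and spirits → 9.25% → €1.33
Bottle of rosé €16.40: beer, wine and spirits → 9.25% → €1.52
Sparkling wine €12.36: beer, wine and spirits → 9.25% → €1.14
Throat lozenges €7.68: OTC medicine → 0% → €0.00
Bottle of merlot €32.89: beer, wine and spirits → 9.25% → €3.04
Dresser €693.55: household furniture → 9.25% + 4% surcharge = 13.25% → €91.90
Total tax = €1.62 + €4.39 + €1.16 + €2.76 + €1.33 + €1.52 + €1.14 + €3.04 + €91.90 = €108.86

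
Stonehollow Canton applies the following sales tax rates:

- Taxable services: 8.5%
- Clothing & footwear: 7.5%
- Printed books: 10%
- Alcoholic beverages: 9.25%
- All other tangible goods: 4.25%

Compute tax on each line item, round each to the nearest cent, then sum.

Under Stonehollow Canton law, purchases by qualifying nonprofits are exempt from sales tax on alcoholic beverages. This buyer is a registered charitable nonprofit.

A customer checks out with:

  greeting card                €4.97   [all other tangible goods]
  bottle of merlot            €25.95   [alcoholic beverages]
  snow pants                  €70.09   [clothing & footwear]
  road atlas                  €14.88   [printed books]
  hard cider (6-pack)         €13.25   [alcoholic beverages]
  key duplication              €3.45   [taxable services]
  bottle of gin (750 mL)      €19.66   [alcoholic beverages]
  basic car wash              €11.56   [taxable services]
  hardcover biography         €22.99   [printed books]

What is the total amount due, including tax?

Greeting card €4.97: all other tangible goods → 4.25% → €0.21
Bottle of merlot €25.95: alcoholic beverages, buyer-exempt → 0% → €0.00
Snow pants €70.09: clothing & footwear → 7.5% → €5.26
Road atlas €14.88: printed books → 10% → €1.49
Hard cider (6-pack) €13.25: alcoholic beverages, buyer-exempt → 0% → €0.00
Key duplication €3.45: taxable services → 8.5% → €0.29
Bottle of gin (750 mL) €19.66: alcoholic beverages, buyer-exempt → 0% → €0.00
Basic car wash €11.56: taxable services → 8.5% → €0.98
Hardcover biography €22.99: printed books → 10% → €2.30
Subtotal = €186.80; tax = €10.53; total due = €197.33

€197.33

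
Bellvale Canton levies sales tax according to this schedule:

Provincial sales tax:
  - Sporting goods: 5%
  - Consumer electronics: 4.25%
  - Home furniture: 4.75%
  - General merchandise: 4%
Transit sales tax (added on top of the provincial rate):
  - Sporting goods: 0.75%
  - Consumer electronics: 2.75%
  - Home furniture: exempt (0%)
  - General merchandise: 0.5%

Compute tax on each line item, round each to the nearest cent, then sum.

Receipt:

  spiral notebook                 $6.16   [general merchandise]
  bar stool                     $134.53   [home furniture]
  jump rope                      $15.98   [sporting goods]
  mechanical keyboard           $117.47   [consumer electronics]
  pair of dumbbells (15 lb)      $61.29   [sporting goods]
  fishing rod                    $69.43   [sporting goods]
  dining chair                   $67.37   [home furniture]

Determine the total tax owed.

$26.52

Spiral notebook $6.16: general merchandise → 4% + 0.5% transit = 4.5% → $0.28
Bar stool $134.53: home furniture → 4.75% + 0% transit = 4.75% → $6.39
Jump rope $15.98: sporting goods → 5% + 0.75% transit = 5.75% → $0.92
Mechanical keyboard $117.47: consumer electronics → 4.25% + 2.75% transit = 7% → $8.22
Pair of dumbbells (15 lb) $61.29: sporting goods → 5% + 0.75% transit = 5.75% → $3.52
Fishing rod $69.43: sporting goods → 5% + 0.75% transit = 5.75% → $3.99
Dining chair $67.37: home furniture → 4.75% + 0% transit = 4.75% → $3.20
Total tax = $0.28 + $6.39 + $0.92 + $8.22 + $3.52 + $3.99 + $3.20 = $26.52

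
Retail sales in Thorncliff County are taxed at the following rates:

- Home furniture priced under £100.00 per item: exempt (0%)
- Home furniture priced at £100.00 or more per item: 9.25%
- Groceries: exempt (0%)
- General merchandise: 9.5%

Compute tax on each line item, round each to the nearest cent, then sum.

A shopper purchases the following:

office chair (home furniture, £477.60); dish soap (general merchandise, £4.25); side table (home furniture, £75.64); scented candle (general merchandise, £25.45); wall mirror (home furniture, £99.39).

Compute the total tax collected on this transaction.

Office chair £477.60: home furniture, £100.00 or more → 9.25% → £44.18
Dish soap £4.25: general merchandise → 9.5% → £0.40
Side table £75.64: home furniture, under £100.00 → 0% → £0.00
Scented candle £25.45: general merchandise → 9.5% → £2.42
Wall mirror £99.39: home furniture, under £100.00 → 0% → £0.00
Total tax = £44.18 + £0.40 + £2.42 = £47.00

£47.00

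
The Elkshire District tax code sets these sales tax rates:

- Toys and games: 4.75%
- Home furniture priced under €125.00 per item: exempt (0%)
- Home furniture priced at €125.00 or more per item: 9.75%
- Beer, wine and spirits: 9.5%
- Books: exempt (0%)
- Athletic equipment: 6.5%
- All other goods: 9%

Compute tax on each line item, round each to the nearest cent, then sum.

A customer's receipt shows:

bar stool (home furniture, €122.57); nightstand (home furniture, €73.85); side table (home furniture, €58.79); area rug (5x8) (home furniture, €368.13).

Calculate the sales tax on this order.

€35.89

Bar stool €122.57: home furniture, under €125.00 → 0% → €0.00
Nightstand €73.85: home furniture, under €125.00 → 0% → €0.00
Side table €58.79: home furniture, under €125.00 → 0% → €0.00
Area rug (5x8) €368.13: home furniture, €125.00 or more → 9.75% → €35.89
Total tax = €35.89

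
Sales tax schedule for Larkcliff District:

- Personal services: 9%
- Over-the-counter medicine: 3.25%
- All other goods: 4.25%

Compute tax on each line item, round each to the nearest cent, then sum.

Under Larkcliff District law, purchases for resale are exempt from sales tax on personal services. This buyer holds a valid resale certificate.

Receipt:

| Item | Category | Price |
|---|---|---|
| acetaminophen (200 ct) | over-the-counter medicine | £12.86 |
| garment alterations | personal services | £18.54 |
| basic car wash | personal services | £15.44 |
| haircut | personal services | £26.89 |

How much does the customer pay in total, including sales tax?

Acetaminophen (200 ct) £12.86: over-the-counter medicine → 3.25% → £0.42
Garment alterations £18.54: personal services, buyer-exempt → 0% → £0.00
Basic car wash £15.44: personal services, buyer-exempt → 0% → £0.00
Haircut £26.89: personal services, buyer-exempt → 0% → £0.00
Subtotal = £73.73; tax = £0.42; total due = £74.15

£74.15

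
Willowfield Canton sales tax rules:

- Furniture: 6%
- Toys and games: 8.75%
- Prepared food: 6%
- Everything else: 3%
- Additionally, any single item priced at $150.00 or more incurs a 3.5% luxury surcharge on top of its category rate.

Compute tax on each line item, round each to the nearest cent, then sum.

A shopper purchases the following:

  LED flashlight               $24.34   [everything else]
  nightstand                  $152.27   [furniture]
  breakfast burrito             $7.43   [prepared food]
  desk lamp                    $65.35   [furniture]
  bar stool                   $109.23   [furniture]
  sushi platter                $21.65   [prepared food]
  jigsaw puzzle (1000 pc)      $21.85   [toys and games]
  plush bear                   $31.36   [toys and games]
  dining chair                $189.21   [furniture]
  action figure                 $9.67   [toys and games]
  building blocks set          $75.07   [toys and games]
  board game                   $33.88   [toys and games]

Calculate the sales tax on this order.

LED flashlight $24.34: everything else → 3% → $0.73
Nightstand $152.27: furniture → 6% + 3.5% surcharge = 9.5% → $14.47
Breakfast burrito $7.43: prepared food → 6% → $0.45
Desk lamp $65.35: furniture → 6% → $3.92
Bar stool $109.23: furniture → 6% → $6.55
Sushi platter $21.65: prepared food → 6% → $1.30
Jigsaw puzzle (1000 pc) $21.85: toys and games → 8.75% → $1.91
Plush bear $31.36: toys and games → 8.75% → $2.74
Dining chair $189.21: furniture → 6% + 3.5% surcharge = 9.5% → $17.97
Action figure $9.67: toys and games → 8.75% → $0.85
Building blocks set $75.07: toys and games → 8.75% → $6.57
Board game $33.88: toys and games → 8.75% → $2.96
Total tax = $0.73 + $14.47 + $0.45 + $3.92 + $6.55 + $1.30 + $1.91 + $2.74 + $17.97 + $0.85 + $6.57 + $2.96 = $60.42

$60.42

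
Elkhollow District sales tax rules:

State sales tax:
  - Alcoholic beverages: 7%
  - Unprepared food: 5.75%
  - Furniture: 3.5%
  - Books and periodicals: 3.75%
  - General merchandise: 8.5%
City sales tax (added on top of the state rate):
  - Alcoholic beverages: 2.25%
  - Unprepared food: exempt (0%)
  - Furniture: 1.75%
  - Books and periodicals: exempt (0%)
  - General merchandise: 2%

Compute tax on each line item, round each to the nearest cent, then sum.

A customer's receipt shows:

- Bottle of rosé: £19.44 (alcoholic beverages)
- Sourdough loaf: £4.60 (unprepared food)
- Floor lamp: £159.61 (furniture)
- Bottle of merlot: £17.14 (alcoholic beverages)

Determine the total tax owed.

Bottle of rosé £19.44: alcoholic beverages → 7% + 2.25% city = 9.25% → £1.80
Sourdough loaf £4.60: unprepared food → 5.75% + 0% city = 5.75% → £0.26
Floor lamp £159.61: furniture → 3.5% + 1.75% city = 5.25% → £8.38
Bottle of merlot £17.14: alcoholic beverages → 7% + 2.25% city = 9.25% → £1.59
Total tax = £1.80 + £0.26 + £8.38 + £1.59 = £12.03

£12.03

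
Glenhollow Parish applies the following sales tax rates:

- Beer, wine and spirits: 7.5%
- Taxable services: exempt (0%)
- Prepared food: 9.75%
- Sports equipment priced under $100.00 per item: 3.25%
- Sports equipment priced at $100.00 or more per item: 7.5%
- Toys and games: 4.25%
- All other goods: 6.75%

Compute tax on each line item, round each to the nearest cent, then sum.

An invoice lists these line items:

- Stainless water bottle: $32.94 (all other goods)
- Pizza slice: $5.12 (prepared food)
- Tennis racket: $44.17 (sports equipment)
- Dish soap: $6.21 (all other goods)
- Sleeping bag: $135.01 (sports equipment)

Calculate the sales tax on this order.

Stainless water bottle $32.94: all other goods → 6.75% → $2.22
Pizza slice $5.12: prepared food → 9.75% → $0.50
Tennis racket $44.17: sports equipment, under $100.00 → 3.25% → $1.44
Dish soap $6.21: all other goods → 6.75% → $0.42
Sleeping bag $135.01: sports equipment, $100.00 or more → 7.5% → $10.13
Total tax = $2.22 + $0.50 + $1.44 + $0.42 + $10.13 = $14.71

$14.71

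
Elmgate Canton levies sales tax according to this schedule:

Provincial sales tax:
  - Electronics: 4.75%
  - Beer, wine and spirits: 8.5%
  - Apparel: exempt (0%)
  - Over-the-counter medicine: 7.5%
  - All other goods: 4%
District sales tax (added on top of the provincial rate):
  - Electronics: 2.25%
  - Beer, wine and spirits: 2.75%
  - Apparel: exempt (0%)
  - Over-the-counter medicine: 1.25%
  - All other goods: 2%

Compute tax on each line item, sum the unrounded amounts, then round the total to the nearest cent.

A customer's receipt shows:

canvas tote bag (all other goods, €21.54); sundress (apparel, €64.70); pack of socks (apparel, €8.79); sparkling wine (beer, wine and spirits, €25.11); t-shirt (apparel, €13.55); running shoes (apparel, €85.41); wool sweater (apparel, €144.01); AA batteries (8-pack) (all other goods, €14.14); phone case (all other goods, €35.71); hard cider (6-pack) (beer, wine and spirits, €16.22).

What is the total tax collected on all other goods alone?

€4.28

Canvas tote bag €21.54: all other goods → 4% + 2% district = 6% → €1.2924
AA batteries (8-pack) €14.14: all other goods → 4% + 2% district = 6% → €0.8484
Phone case €35.71: all other goods → 4% + 2% district = 6% → €2.1426
Tax on all other goods: unrounded sum = €4.2834 → €4.28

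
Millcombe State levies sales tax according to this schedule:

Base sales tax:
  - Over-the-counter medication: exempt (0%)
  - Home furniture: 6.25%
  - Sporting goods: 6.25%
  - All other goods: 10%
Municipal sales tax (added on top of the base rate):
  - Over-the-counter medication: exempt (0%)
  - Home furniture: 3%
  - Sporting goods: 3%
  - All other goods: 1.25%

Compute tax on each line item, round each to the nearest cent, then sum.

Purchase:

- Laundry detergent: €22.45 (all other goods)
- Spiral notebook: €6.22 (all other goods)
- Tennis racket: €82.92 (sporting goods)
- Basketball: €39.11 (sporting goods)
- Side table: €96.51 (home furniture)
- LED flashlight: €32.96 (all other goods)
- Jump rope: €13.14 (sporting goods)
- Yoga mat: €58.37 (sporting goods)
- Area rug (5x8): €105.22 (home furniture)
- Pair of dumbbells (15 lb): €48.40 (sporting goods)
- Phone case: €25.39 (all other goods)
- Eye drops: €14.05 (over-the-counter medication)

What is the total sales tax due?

Laundry detergent €22.45: all other goods → 10% + 1.25% municipal = 11.25% → €2.53
Spiral notebook €6.22: all other goods → 10% + 1.25% municipal = 11.25% → €0.70
Tennis racket €82.92: sporting goods → 6.25% + 3% municipal = 9.25% → €7.67
Basketball €39.11: sporting goods → 6.25% + 3% municipal = 9.25% → €3.62
Side table €96.51: home furniture → 6.25% + 3% municipal = 9.25% → €8.93
LED flashlight €32.96: all other goods → 10% + 1.25% municipal = 11.25% → €3.71
Jump rope €13.14: sporting goods → 6.25% + 3% municipal = 9.25% → €1.22
Yoga mat €58.37: sporting goods → 6.25% + 3% municipal = 9.25% → €5.40
Area rug (5x8) €105.22: home furniture → 6.25% + 3% municipal = 9.25% → €9.73
Pair of dumbbells (15 lb) €48.40: sporting goods → 6.25% + 3% municipal = 9.25% → €4.48
Phone case €25.39: all other goods → 10% + 1.25% municipal = 11.25% → €2.86
Eye drops €14.05: over-the-counter medication → 0% + 0% municipal = 0% → €0.00
Total tax = €2.53 + €0.70 + €7.67 + €3.62 + €8.93 + €3.71 + €1.22 + €5.40 + €9.73 + €4.48 + €2.86 = €50.85

€50.85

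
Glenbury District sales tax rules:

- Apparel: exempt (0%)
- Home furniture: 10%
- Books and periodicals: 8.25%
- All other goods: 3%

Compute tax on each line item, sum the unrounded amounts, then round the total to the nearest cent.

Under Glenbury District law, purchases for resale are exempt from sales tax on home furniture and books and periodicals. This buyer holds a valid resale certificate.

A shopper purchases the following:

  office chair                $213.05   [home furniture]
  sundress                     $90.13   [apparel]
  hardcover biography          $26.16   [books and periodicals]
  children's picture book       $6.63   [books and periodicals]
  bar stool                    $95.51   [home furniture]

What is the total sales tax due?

$0.00

Office chair $213.05: home furniture, buyer-exempt → 0% → $0.00
Sundress $90.13: apparel → 0% → $0.00
Hardcover biography $26.16: books and periodicals, buyer-exempt → 0% → $0.00
Children's picture book $6.63: books and periodicals, buyer-exempt → 0% → $0.00
Bar stool $95.51: home furniture, buyer-exempt → 0% → $0.00
Unrounded tax sum = $0.00 → $0.00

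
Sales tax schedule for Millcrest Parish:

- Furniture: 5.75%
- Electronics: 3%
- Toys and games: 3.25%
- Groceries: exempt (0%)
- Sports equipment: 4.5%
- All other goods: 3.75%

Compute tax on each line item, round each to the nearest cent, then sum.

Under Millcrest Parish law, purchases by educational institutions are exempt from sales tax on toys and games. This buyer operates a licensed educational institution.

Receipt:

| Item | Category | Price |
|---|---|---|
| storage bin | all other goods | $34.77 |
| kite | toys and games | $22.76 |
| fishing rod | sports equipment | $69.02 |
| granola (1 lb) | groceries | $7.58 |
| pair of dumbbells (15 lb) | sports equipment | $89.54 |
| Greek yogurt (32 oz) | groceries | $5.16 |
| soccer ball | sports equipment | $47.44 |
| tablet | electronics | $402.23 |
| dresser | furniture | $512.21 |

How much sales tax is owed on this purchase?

Storage bin $34.77: all other goods → 3.75% → $1.30
Kite $22.76: toys and games, buyer-exempt → 0% → $0.00
Fishing rod $69.02: sports equipment → 4.5% → $3.11
Granola (1 lb) $7.58: groceries → 0% → $0.00
Pair of dumbbells (15 lb) $89.54: sports equipment → 4.5% → $4.03
Greek yogurt (32 oz) $5.16: groceries → 0% → $0.00
Soccer ball $47.44: sports equipment → 4.5% → $2.13
Tablet $402.23: electronics → 3% → $12.07
Dresser $512.21: furniture → 5.75% → $29.45
Total tax = $1.30 + $3.11 + $4.03 + $2.13 + $12.07 + $29.45 = $52.09

$52.09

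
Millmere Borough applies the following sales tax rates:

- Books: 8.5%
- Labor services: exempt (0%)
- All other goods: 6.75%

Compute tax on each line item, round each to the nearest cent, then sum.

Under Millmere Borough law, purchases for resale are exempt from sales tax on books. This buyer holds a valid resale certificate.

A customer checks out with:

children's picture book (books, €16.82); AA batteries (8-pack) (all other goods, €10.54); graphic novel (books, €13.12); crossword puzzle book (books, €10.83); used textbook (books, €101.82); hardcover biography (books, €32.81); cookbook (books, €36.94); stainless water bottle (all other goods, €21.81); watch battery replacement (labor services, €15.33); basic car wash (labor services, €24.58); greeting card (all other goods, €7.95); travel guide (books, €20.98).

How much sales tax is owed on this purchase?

Children's picture book €16.82: books, buyer-exempt → 0% → €0.00
AA batteries (8-pack) €10.54: all other goods → 6.75% → €0.71
Graphic novel €13.12: books, buyer-exempt → 0% → €0.00
Crossword puzzle book €10.83: books, buyer-exempt → 0% → €0.00
Used textbook €101.82: books, buyer-exempt → 0% → €0.00
Hardcover biography €32.81: books, buyer-exempt → 0% → €0.00
Cookbook €36.94: books, buyer-exempt → 0% → €0.00
Stainless water bottle €21.81: all other goods → 6.75% → €1.47
Watch battery replacement €15.33: labor services → 0% → €0.00
Basic car wash €24.58: labor services → 0% → €0.00
Greeting card €7.95: all other goods → 6.75% → €0.54
Travel guide €20.98: books, buyer-exempt → 0% → €0.00
Total tax = €0.71 + €1.47 + €0.54 = €2.72

€2.72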